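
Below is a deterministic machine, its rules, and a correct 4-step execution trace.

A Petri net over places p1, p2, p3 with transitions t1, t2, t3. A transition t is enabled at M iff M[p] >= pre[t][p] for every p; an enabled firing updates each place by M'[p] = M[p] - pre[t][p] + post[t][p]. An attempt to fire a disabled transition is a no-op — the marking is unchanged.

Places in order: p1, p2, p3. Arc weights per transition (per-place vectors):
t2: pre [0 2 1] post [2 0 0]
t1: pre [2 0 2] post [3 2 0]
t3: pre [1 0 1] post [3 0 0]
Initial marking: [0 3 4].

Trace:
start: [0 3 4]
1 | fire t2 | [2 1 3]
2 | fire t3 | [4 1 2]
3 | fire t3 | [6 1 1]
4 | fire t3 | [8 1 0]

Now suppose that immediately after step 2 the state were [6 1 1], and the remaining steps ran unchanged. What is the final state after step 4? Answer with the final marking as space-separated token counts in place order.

state after step 2 := [6 1 1]
3 | fire t3 | [8 1 0]
4 | fire t3 | [8 1 0]

8 1 0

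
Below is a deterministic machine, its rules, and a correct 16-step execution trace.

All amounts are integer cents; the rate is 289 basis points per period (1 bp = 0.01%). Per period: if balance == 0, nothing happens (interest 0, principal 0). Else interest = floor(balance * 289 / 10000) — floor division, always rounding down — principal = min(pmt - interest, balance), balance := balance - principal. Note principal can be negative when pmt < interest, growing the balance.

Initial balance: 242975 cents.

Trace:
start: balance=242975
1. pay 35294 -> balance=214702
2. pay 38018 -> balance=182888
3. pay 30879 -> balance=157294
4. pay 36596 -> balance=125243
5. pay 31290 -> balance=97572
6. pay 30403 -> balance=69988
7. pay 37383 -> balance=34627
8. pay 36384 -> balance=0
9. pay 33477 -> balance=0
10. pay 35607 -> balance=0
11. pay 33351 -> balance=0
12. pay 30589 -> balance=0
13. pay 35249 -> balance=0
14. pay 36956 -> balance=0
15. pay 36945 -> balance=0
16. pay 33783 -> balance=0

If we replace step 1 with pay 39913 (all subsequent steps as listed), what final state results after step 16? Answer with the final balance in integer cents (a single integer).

(re-executing from step 1 with the substitution; state before step 1: balance=242975)
1. pay 39913 -> balance=210083
2. pay 38018 -> balance=178136
3. pay 30879 -> balance=152405
4. pay 36596 -> balance=120213
5. pay 31290 -> balance=92397
6. pay 30403 -> balance=64664
7. pay 37383 -> balance=29149
8. pay 36384 -> balance=0
9. pay 33477 -> balance=0
10. pay 35607 -> balance=0
11. pay 33351 -> balance=0
12. pay 30589 -> balance=0
13. pay 35249 -> balance=0
14. pay 36956 -> balance=0
15. pay 36945 -> balance=0
16. pay 33783 -> balance=0

0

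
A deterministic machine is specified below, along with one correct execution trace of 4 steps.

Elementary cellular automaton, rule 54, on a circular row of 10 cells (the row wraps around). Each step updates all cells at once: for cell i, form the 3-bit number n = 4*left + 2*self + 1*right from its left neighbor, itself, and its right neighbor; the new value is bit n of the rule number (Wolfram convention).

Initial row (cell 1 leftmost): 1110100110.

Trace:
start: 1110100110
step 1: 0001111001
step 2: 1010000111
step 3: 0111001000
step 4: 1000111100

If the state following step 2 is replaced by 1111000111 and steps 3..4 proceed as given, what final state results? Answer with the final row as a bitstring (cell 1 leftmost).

state after step 2 := 1111000111
step 3: 0000101000
step 4: 0001111100

0001111100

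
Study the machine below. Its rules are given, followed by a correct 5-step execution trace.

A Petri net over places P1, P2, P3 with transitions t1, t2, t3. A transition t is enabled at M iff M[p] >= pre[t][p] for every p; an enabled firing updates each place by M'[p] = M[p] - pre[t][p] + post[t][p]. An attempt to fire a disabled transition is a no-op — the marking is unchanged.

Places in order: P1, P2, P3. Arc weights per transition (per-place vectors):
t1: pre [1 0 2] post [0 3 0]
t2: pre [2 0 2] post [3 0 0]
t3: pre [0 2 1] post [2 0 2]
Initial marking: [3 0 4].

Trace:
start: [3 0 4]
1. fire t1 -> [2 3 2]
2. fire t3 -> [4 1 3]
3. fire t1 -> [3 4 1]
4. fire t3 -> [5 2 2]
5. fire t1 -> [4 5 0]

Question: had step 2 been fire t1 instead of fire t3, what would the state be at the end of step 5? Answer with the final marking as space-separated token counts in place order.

(re-executing from step 2 with the substitution; state before step 2: [2 3 2])
2. fire t1 -> [1 6 0]
3. fire t1 -> [1 6 0]
4. fire t3 -> [1 6 0]
5. fire t1 -> [1 6 0]

1 6 0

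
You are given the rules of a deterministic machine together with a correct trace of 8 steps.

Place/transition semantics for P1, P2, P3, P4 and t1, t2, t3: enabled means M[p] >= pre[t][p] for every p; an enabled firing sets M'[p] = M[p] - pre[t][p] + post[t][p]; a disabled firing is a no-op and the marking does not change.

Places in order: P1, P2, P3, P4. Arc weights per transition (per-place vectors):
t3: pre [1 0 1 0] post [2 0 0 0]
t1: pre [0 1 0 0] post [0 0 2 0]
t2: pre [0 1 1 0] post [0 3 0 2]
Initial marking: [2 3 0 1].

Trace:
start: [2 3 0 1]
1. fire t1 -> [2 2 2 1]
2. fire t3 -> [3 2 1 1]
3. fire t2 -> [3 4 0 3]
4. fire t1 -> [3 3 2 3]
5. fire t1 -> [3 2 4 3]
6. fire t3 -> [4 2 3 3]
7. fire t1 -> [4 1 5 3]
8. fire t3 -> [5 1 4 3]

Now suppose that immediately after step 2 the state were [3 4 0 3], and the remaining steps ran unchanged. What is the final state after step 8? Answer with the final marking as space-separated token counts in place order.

5 1 4 3

state after step 2 := [3 4 0 3]
3. fire t2 -> [3 4 0 3]
4. fire t1 -> [3 3 2 3]
5. fire t1 -> [3 2 4 3]
6. fire t3 -> [4 2 3 3]
7. fire t1 -> [4 1 5 3]
8. fire t3 -> [5 1 4 3]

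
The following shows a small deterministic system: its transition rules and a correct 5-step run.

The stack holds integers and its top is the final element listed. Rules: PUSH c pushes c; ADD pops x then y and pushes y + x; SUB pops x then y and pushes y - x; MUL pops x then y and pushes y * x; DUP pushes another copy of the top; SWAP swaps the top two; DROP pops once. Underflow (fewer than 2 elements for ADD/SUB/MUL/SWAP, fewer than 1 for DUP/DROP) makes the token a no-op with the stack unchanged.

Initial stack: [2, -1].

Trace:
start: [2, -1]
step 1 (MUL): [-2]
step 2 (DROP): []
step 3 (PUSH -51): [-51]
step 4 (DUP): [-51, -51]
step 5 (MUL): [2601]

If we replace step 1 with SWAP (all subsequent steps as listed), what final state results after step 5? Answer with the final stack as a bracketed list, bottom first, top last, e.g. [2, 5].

(re-executing from step 1 with the substitution; state before step 1: [2, -1])
step 1 (SWAP): [-1, 2]
step 2 (DROP): [-1]
step 3 (PUSH -51): [-1, -51]
step 4 (DUP): [-1, -51, -51]
step 5 (MUL): [-1, 2601]

[-1, 2601]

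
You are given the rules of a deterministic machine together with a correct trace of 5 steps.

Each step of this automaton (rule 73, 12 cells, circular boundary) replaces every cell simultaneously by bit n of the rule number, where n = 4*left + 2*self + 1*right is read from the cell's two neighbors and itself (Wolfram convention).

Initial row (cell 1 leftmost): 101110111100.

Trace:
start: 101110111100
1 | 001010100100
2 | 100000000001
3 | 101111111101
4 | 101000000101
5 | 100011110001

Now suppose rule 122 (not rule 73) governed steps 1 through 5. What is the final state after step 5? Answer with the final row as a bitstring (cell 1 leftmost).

111111100111

(re-executing steps 1..5 under rule 122; state before step 1: 101110111100)
1 | 011011100111
2 | 111110111101
3 | 000011100111
4 | 100110111101
5 | 111111100111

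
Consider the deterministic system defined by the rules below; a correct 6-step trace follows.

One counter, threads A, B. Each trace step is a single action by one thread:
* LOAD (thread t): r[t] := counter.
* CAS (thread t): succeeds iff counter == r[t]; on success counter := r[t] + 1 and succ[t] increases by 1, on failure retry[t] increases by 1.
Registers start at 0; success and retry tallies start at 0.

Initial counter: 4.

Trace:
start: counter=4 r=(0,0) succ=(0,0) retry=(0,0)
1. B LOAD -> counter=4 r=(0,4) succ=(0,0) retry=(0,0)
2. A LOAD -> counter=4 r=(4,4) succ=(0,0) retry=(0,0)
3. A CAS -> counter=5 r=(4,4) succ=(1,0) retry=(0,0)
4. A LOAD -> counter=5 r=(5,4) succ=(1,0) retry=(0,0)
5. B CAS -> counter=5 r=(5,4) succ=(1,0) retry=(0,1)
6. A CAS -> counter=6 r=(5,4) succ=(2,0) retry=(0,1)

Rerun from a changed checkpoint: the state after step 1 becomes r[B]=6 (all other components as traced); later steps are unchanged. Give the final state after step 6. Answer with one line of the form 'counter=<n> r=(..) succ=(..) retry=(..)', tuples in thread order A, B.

counter=6 r=(5,6) succ=(2,0) retry=(0,1)

state after step 1 := counter=4 r=(0,6) succ=(0,0) retry=(0,0)
2. A LOAD -> counter=4 r=(4,6) succ=(0,0) retry=(0,0)
3. A CAS -> counter=5 r=(4,6) succ=(1,0) retry=(0,0)
4. A LOAD -> counter=5 r=(5,6) succ=(1,0) retry=(0,0)
5. B CAS -> counter=5 r=(5,6) succ=(1,0) retry=(0,1)
6. A CAS -> counter=6 r=(5,6) succ=(2,0) retry=(0,1)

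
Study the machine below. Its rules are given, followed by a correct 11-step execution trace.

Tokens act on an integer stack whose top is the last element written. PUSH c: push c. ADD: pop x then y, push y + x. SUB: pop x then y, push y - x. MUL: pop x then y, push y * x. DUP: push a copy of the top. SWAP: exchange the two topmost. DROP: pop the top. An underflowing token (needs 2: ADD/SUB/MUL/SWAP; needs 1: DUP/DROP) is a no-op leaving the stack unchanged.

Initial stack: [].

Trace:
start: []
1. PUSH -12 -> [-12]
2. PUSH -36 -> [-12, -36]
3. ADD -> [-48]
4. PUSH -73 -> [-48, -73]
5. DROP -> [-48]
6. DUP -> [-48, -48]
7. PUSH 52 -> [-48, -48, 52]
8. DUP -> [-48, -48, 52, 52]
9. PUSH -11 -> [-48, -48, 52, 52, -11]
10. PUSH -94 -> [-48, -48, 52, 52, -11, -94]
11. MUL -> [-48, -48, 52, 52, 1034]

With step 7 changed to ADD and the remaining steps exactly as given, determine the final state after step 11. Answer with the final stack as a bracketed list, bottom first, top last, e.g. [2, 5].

[-96, -96, 1034]

(re-executing from step 7 with the substitution; state before step 7: [-48, -48])
7. ADD -> [-96]
8. DUP -> [-96, -96]
9. PUSH -11 -> [-96, -96, -11]
10. PUSH -94 -> [-96, -96, -11, -94]
11. MUL -> [-96, -96, 1034]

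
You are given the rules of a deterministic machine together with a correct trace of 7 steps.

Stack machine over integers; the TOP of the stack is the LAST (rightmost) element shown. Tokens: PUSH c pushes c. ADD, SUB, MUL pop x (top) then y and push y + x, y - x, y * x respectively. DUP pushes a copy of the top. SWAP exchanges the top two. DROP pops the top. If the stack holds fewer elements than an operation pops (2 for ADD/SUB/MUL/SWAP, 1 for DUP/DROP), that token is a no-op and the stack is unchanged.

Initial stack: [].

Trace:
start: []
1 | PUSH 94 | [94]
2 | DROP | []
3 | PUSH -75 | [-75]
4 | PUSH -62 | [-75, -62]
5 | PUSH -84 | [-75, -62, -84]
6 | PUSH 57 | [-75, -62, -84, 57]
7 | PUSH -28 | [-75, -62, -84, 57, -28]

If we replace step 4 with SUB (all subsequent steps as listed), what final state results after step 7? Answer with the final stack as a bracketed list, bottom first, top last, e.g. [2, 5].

[-75, -84, 57, -28]

(re-executing from step 4 with the substitution; state before step 4: [-75])
4 | SUB | [-75]
5 | PUSH -84 | [-75, -84]
6 | PUSH 57 | [-75, -84, 57]
7 | PUSH -28 | [-75, -84, 57, -28]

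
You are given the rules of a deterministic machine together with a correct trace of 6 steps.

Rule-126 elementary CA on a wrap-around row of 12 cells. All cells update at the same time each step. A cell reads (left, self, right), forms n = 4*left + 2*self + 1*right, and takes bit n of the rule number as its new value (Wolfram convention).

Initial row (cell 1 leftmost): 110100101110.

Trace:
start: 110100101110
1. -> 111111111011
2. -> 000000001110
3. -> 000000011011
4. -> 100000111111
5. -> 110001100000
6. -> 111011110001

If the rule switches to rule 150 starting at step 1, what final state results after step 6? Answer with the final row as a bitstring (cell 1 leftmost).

000100010001

(re-executing steps 1..6 under rule 150; state before step 1: 110100101110)
1. -> 000111100100
2. -> 001011011110
3. -> 011000001101
4. -> 000100010001
5. -> 101110111011
6. -> 000100010001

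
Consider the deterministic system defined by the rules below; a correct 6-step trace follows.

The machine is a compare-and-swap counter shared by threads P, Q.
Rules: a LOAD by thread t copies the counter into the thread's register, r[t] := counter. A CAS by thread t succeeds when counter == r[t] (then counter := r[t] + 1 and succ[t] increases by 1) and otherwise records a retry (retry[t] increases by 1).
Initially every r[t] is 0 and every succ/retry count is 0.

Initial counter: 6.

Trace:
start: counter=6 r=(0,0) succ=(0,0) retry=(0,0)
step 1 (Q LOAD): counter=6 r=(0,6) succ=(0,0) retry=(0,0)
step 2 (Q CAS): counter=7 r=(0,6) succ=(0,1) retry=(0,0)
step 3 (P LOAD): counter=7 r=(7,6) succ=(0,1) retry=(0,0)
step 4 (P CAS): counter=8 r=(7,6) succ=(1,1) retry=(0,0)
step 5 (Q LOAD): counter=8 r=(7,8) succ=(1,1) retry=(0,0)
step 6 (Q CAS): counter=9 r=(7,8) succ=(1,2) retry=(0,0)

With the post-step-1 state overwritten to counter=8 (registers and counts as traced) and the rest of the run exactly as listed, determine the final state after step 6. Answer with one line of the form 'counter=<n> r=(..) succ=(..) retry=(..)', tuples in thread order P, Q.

state after step 1 := counter=8 r=(0,6) succ=(0,0) retry=(0,0)
step 2 (Q CAS): counter=8 r=(0,6) succ=(0,0) retry=(0,1)
step 3 (P LOAD): counter=8 r=(8,6) succ=(0,0) retry=(0,1)
step 4 (P CAS): counter=9 r=(8,6) succ=(1,0) retry=(0,1)
step 5 (Q LOAD): counter=9 r=(8,9) succ=(1,0) retry=(0,1)
step 6 (Q CAS): counter=10 r=(8,9) succ=(1,1) retry=(0,1)

counter=10 r=(8,9) succ=(1,1) retry=(0,1)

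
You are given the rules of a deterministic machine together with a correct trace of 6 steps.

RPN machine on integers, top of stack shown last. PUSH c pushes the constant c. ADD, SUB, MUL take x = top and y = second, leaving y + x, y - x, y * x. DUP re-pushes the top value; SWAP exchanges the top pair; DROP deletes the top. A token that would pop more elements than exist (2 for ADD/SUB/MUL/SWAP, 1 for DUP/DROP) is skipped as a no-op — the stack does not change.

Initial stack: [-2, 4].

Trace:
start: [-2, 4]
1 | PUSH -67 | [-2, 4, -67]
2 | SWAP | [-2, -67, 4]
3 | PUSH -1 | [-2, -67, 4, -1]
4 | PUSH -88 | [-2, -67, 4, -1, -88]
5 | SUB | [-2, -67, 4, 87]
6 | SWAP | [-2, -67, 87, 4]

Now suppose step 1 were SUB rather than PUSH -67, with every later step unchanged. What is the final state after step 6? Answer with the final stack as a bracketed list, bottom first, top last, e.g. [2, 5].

(re-executing from step 1 with the substitution; state before step 1: [-2, 4])
1 | SUB | [-6]
2 | SWAP | [-6]
3 | PUSH -1 | [-6, -1]
4 | PUSH -88 | [-6, -1, -88]
5 | SUB | [-6, 87]
6 | SWAP | [87, -6]

[87, -6]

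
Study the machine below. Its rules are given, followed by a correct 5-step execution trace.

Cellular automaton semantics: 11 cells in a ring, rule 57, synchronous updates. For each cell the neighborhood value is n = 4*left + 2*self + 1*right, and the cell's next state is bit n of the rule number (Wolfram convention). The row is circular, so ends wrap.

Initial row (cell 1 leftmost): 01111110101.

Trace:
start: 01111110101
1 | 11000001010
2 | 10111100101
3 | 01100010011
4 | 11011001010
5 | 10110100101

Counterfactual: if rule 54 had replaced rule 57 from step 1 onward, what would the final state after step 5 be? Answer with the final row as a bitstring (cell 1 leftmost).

10100101111

(re-executing steps 1..5 under rule 54; state before step 1: 01111110101)
1 | 10000001111
2 | 01000010000
3 | 11100111000
4 | 00011000101
5 | 10100101111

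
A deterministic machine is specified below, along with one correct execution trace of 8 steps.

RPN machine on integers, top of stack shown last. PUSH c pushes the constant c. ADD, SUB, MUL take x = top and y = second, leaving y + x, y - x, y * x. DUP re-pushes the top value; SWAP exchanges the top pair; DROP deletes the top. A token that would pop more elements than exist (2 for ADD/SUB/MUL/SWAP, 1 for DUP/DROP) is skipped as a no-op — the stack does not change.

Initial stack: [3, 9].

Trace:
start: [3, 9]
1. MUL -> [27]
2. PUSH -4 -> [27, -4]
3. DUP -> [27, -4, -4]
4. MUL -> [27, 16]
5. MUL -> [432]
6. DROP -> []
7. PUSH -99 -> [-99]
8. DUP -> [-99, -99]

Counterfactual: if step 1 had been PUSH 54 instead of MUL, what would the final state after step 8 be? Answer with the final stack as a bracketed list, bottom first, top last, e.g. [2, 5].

(re-executing from step 1 with the substitution; state before step 1: [3, 9])
1. PUSH 54 -> [3, 9, 54]
2. PUSH -4 -> [3, 9, 54, -4]
3. DUP -> [3, 9, 54, -4, -4]
4. MUL -> [3, 9, 54, 16]
5. MUL -> [3, 9, 864]
6. DROP -> [3, 9]
7. PUSH -99 -> [3, 9, -99]
8. DUP -> [3, 9, -99, -99]

[3, 9, -99, -99]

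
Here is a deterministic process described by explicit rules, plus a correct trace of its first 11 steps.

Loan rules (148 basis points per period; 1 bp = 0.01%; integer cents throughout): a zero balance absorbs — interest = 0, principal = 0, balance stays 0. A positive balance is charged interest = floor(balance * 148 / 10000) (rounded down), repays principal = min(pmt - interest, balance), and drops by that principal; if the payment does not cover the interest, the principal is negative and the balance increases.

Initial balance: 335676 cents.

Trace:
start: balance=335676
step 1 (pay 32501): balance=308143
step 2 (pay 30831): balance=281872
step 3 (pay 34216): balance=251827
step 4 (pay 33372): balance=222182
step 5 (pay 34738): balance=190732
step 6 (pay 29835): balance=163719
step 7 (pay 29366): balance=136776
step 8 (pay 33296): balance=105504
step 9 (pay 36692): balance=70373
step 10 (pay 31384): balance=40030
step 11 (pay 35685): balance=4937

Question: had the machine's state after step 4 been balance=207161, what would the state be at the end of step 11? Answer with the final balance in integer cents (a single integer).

0

state after step 4 := balance=207161
step 5 (pay 34738): balance=175488
step 6 (pay 29835): balance=148250
step 7 (pay 29366): balance=121078
step 8 (pay 33296): balance=89573
step 9 (pay 36692): balance=54206
step 10 (pay 31384): balance=23624
step 11 (pay 35685): balance=0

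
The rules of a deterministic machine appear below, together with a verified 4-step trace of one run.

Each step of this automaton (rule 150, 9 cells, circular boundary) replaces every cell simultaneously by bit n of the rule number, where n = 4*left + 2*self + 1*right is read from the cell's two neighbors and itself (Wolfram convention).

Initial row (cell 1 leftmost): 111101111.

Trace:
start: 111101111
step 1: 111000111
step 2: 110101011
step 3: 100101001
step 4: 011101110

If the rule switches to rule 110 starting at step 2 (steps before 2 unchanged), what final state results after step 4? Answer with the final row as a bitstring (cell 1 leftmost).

111110100

(re-executing steps 2..4 under rule 110; state before step 2: 111000111)
step 2: 001001100
step 3: 011011100
step 4: 111110100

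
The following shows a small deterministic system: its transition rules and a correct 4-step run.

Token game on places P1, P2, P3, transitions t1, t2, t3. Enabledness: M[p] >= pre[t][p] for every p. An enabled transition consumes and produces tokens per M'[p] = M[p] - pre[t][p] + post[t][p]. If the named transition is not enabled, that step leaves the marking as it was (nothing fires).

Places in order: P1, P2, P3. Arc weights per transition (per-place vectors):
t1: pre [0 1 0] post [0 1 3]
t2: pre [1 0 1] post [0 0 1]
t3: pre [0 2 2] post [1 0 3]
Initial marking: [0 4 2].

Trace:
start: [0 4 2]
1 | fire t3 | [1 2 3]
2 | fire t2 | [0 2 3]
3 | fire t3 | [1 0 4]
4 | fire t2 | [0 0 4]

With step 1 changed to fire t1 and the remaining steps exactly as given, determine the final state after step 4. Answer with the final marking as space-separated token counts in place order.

0 2 6

(re-executing from step 1 with the substitution; state before step 1: [0 4 2])
1 | fire t1 | [0 4 5]
2 | fire t2 | [0 4 5]
3 | fire t3 | [1 2 6]
4 | fire t2 | [0 2 6]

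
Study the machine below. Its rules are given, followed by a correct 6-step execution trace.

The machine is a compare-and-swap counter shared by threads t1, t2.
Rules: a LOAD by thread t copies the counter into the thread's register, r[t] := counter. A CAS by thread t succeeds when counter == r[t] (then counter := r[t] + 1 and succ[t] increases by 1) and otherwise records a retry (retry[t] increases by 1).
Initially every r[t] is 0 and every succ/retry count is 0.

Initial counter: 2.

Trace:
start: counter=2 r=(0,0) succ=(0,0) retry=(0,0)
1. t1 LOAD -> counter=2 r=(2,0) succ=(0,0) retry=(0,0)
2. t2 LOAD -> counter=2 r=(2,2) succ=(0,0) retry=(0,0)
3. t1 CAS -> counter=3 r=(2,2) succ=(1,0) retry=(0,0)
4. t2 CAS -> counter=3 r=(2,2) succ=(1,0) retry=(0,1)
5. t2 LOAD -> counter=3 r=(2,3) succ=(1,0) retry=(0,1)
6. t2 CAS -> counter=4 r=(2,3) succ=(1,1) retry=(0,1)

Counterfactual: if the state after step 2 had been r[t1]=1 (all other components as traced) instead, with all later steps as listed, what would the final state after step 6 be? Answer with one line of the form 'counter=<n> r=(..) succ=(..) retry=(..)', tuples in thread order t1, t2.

state after step 2 := counter=2 r=(1,2) succ=(0,0) retry=(0,0)
3. t1 CAS -> counter=2 r=(1,2) succ=(0,0) retry=(1,0)
4. t2 CAS -> counter=3 r=(1,2) succ=(0,1) retry=(1,0)
5. t2 LOAD -> counter=3 r=(1,3) succ=(0,1) retry=(1,0)
6. t2 CAS -> counter=4 r=(1,3) succ=(0,2) retry=(1,0)

counter=4 r=(1,3) succ=(0,2) retry=(1,0)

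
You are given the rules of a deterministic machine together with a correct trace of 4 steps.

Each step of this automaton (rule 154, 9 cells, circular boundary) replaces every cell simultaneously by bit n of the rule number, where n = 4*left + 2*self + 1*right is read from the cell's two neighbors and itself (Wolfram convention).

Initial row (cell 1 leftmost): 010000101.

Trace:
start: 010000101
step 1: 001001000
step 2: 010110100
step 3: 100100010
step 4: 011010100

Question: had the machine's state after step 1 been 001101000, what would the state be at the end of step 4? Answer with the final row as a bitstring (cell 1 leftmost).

100000000

state after step 1 := 001101000
step 2: 011000100
step 3: 110101010
step 4: 100000000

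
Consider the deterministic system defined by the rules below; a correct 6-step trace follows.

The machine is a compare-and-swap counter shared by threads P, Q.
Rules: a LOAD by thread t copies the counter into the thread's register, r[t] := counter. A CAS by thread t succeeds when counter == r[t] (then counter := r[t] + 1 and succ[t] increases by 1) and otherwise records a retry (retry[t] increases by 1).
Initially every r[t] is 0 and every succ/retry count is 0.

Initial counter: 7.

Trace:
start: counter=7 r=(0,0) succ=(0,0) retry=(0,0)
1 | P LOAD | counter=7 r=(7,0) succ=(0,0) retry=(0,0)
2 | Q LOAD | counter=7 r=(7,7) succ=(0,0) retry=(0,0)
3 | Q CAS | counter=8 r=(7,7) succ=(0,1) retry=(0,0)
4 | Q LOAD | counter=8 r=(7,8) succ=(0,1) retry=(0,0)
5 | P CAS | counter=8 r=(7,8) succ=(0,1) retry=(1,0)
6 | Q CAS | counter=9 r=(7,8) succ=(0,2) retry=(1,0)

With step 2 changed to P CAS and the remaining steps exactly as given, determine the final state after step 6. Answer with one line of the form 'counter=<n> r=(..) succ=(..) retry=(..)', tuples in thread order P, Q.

counter=9 r=(7,8) succ=(1,1) retry=(1,1)

(re-executing from step 2 with the substitution; state before step 2: counter=7 r=(7,0) succ=(0,0) retry=(0,0))
2 | P CAS | counter=8 r=(7,0) succ=(1,0) retry=(0,0)
3 | Q CAS | counter=8 r=(7,0) succ=(1,0) retry=(0,1)
4 | Q LOAD | counter=8 r=(7,8) succ=(1,0) retry=(0,1)
5 | P CAS | counter=8 r=(7,8) succ=(1,0) retry=(1,1)
6 | Q CAS | counter=9 r=(7,8) succ=(1,1) retry=(1,1)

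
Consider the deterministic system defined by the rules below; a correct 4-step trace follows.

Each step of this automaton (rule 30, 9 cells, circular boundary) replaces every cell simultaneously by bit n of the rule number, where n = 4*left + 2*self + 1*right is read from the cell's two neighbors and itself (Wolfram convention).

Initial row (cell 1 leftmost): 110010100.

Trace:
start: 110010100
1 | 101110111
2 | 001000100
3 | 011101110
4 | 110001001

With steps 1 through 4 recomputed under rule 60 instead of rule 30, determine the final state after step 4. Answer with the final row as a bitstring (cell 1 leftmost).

100001101

(re-executing steps 1..4 under rule 60; state before step 1: 110010100)
1 | 101011110
2 | 111110001
3 | 000001001
4 | 100001101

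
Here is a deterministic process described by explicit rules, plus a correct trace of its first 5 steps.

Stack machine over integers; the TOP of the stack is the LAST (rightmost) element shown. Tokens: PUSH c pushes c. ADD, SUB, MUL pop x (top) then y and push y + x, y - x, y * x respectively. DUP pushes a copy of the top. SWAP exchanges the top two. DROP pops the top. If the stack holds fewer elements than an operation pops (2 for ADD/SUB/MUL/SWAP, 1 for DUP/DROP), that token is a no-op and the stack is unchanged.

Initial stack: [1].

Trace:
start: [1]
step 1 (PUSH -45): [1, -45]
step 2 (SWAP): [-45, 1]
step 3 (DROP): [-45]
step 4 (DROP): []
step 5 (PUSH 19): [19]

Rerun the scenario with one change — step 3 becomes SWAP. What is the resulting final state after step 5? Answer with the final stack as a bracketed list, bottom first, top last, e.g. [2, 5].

[1, 19]

(re-executing from step 3 with the substitution; state before step 3: [-45, 1])
step 3 (SWAP): [1, -45]
step 4 (DROP): [1]
step 5 (PUSH 19): [1, 19]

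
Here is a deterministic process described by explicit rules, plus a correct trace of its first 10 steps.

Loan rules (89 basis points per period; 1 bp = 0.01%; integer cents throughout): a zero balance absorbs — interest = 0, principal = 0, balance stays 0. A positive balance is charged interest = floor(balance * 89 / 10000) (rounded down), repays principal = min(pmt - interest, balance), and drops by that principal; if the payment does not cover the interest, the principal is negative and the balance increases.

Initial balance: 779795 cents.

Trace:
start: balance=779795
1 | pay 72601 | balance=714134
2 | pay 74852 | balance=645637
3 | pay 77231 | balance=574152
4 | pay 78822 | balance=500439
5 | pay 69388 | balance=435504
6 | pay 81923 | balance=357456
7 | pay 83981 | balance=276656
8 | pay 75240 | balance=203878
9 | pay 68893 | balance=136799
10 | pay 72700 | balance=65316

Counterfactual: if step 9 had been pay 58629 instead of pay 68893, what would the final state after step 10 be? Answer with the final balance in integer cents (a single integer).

(re-executing from step 9 with the substitution; state before step 9: balance=203878)
9 | pay 58629 | balance=147063
10 | pay 72700 | balance=75671

75671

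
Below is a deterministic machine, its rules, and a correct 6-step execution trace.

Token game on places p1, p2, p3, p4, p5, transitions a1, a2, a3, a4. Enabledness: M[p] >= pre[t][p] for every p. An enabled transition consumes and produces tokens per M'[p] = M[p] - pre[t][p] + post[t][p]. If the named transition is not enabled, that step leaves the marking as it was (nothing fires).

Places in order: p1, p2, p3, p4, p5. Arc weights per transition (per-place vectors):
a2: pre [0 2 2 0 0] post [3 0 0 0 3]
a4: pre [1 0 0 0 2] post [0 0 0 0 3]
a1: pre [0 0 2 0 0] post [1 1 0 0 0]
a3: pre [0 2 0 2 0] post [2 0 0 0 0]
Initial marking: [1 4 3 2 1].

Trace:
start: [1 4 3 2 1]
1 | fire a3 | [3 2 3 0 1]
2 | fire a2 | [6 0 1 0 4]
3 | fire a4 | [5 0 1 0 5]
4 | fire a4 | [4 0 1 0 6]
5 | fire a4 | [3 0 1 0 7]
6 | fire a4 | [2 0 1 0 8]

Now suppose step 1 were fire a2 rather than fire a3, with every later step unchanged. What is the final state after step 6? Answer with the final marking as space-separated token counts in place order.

0 2 1 2 8

(re-executing from step 1 with the substitution; state before step 1: [1 4 3 2 1])
1 | fire a2 | [4 2 1 2 4]
2 | fire a2 | [4 2 1 2 4]
3 | fire a4 | [3 2 1 2 5]
4 | fire a4 | [2 2 1 2 6]
5 | fire a4 | [1 2 1 2 7]
6 | fire a4 | [0 2 1 2 8]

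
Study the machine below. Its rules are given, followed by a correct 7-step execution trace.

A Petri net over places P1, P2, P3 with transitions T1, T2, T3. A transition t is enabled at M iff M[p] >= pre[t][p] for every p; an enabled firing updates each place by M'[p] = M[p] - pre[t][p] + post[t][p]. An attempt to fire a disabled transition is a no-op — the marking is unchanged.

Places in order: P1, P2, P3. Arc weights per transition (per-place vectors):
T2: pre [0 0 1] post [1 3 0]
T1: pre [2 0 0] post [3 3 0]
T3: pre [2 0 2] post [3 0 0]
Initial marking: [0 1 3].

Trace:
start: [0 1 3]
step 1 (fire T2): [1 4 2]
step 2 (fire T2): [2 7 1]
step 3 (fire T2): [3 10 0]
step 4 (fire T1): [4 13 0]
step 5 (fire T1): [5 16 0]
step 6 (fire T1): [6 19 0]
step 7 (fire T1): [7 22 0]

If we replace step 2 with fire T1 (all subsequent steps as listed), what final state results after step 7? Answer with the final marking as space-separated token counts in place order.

(re-executing from step 2 with the substitution; state before step 2: [1 4 2])
step 2 (fire T1): [1 4 2]
step 3 (fire T2): [2 7 1]
step 4 (fire T1): [3 10 1]
step 5 (fire T1): [4 13 1]
step 6 (fire T1): [5 16 1]
step 7 (fire T1): [6 19 1]

6 19 1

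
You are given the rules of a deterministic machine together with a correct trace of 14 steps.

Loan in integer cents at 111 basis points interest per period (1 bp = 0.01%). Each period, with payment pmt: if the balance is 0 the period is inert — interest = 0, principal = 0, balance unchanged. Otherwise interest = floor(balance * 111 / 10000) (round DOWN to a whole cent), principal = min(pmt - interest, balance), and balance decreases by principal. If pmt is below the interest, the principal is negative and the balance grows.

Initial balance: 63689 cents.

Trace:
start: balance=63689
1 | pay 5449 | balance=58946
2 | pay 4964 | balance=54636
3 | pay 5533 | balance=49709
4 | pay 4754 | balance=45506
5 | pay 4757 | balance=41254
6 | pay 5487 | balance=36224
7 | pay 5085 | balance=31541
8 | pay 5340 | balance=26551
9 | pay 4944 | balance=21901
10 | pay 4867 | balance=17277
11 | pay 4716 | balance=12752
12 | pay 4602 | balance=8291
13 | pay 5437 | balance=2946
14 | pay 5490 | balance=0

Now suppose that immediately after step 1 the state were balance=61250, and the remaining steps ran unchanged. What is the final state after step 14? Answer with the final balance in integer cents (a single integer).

state after step 1 := balance=61250
2 | pay 4964 | balance=56965
3 | pay 5533 | balance=52064
4 | pay 4754 | balance=47887
5 | pay 4757 | balance=43661
6 | pay 5487 | balance=38658
7 | pay 5085 | balance=34002
8 | pay 5340 | balance=29039
9 | pay 4944 | balance=24417
10 | pay 4867 | balance=19821
11 | pay 4716 | balance=15325
12 | pay 4602 | balance=10893
13 | pay 5437 | balance=5576
14 | pay 5490 | balance=147

147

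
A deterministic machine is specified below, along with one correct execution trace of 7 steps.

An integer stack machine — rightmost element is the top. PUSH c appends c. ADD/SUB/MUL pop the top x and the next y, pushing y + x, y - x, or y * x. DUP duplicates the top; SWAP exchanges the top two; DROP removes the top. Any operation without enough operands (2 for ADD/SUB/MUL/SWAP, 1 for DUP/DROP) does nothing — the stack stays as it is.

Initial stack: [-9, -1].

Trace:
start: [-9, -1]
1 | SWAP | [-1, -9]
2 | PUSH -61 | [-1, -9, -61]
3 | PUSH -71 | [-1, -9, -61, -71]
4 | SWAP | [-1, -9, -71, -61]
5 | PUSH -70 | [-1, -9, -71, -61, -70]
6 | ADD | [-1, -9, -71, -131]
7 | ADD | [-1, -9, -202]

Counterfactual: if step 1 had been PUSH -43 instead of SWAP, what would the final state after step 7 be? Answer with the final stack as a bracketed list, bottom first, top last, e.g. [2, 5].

[-9, -1, -43, -202]

(re-executing from step 1 with the substitution; state before step 1: [-9, -1])
1 | PUSH -43 | [-9, -1, -43]
2 | PUSH -61 | [-9, -1, -43, -61]
3 | PUSH -71 | [-9, -1, -43, -61, -71]
4 | SWAP | [-9, -1, -43, -71, -61]
5 | PUSH -70 | [-9, -1, -43, -71, -61, -70]
6 | ADD | [-9, -1, -43, -71, -131]
7 | ADD | [-9, -1, -43, -202]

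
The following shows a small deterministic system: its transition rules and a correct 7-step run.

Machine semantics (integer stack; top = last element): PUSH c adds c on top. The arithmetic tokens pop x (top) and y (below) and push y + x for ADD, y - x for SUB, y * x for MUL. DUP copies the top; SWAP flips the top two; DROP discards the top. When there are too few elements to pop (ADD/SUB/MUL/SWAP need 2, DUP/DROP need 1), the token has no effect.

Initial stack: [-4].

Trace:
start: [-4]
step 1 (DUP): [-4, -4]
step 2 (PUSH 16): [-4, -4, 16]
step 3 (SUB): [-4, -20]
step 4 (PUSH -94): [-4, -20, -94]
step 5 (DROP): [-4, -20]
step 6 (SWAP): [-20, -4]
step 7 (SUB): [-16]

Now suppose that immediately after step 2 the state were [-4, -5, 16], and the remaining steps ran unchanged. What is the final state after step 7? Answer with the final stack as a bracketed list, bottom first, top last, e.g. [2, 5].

state after step 2 := [-4, -5, 16]
step 3 (SUB): [-4, -21]
step 4 (PUSH -94): [-4, -21, -94]
step 5 (DROP): [-4, -21]
step 6 (SWAP): [-21, -4]
step 7 (SUB): [-17]

[-17]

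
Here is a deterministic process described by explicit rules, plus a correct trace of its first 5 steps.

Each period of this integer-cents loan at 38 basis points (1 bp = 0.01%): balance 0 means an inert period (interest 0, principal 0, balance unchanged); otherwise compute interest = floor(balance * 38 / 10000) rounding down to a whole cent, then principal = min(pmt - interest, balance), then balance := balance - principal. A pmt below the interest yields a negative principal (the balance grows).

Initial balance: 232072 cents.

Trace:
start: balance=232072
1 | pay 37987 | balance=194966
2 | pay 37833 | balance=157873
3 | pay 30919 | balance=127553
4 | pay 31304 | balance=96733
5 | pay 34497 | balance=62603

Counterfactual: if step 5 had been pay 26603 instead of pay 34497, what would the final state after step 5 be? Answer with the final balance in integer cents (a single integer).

70497

(re-executing from step 5 with the substitution; state before step 5: balance=96733)
5 | pay 26603 | balance=70497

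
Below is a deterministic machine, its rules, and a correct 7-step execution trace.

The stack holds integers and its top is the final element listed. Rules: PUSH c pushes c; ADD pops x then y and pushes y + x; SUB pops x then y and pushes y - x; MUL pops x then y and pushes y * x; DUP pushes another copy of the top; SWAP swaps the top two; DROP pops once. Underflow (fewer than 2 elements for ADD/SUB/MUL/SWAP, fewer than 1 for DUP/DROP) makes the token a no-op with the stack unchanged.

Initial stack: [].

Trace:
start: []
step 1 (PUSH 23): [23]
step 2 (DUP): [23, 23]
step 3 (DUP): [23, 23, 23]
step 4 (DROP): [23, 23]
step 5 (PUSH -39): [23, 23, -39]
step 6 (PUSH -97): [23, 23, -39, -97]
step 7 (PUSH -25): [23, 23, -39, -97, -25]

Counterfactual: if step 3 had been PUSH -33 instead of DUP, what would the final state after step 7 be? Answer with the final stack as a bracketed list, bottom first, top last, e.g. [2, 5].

(re-executing from step 3 with the substitution; state before step 3: [23, 23])
step 3 (PUSH -33): [23, 23, -33]
step 4 (DROP): [23, 23]
step 5 (PUSH -39): [23, 23, -39]
step 6 (PUSH -97): [23, 23, -39, -97]
step 7 (PUSH -25): [23, 23, -39, -97, -25]

[23, 23, -39, -97, -25]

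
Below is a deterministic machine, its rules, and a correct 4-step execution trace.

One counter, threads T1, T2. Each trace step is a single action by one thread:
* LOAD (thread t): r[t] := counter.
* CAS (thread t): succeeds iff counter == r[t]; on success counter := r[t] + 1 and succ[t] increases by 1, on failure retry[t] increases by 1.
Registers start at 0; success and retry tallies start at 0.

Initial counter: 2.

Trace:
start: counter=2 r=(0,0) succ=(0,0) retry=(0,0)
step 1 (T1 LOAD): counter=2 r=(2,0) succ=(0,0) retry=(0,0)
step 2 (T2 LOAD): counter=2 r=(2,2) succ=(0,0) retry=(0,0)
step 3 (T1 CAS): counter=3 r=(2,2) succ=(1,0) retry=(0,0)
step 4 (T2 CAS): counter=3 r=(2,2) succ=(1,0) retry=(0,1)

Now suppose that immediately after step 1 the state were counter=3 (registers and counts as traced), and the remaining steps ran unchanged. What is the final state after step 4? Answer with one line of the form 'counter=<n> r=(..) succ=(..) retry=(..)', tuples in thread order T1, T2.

counter=4 r=(2,3) succ=(0,1) retry=(1,0)

state after step 1 := counter=3 r=(2,0) succ=(0,0) retry=(0,0)
step 2 (T2 LOAD): counter=3 r=(2,3) succ=(0,0) retry=(0,0)
step 3 (T1 CAS): counter=3 r=(2,3) succ=(0,0) retry=(1,0)
step 4 (T2 CAS): counter=4 r=(2,3) succ=(0,1) retry=(1,0)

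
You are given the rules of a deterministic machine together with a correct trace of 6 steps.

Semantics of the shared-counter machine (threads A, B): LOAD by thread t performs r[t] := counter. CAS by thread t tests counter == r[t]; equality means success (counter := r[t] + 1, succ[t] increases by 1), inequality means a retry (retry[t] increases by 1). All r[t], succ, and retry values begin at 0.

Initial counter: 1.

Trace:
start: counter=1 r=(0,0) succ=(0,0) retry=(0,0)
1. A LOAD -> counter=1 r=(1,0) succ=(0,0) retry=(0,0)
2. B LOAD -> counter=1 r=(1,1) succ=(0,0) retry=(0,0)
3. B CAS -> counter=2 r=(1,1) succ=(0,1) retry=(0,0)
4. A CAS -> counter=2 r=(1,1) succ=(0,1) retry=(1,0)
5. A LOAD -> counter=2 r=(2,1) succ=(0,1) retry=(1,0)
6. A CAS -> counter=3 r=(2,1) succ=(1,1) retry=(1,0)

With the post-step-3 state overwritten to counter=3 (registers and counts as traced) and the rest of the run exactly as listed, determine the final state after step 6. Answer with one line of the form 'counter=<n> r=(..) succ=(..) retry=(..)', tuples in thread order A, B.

counter=4 r=(3,1) succ=(1,1) retry=(1,0)

state after step 3 := counter=3 r=(1,1) succ=(0,1) retry=(0,0)
4. A CAS -> counter=3 r=(1,1) succ=(0,1) retry=(1,0)
5. A LOAD -> counter=3 r=(3,1) succ=(0,1) retry=(1,0)
6. A CAS -> counter=4 r=(3,1) succ=(1,1) retry=(1,0)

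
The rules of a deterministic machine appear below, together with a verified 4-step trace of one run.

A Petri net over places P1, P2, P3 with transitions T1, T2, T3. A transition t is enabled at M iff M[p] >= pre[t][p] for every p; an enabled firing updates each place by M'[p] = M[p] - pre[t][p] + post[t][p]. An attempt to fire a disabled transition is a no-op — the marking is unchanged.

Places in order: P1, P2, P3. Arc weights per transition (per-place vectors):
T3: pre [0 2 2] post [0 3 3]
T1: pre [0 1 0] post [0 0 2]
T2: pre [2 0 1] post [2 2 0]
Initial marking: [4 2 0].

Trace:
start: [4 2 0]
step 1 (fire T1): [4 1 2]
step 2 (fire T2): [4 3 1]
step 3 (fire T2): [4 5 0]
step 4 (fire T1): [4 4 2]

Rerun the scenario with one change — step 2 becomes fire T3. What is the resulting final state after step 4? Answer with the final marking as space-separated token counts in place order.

4 2 3

(re-executing from step 2 with the substitution; state before step 2: [4 1 2])
step 2 (fire T3): [4 1 2]
step 3 (fire T2): [4 3 1]
step 4 (fire T1): [4 2 3]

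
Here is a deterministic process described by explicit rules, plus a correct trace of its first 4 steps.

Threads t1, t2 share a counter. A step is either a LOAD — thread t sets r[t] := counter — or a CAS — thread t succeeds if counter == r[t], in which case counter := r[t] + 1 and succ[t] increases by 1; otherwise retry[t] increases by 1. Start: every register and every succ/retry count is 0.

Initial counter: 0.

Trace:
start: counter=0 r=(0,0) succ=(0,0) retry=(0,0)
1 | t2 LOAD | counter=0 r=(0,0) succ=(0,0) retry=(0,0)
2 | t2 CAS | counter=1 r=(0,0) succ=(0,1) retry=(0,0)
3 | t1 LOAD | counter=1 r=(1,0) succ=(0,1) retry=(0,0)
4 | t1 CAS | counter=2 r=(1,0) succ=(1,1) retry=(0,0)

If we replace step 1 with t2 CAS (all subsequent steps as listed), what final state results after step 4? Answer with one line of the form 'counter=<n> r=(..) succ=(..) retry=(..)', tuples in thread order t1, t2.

counter=2 r=(1,0) succ=(1,1) retry=(0,1)

(re-executing from step 1 with the substitution; state before step 1: counter=0 r=(0,0) succ=(0,0) retry=(0,0))
1 | t2 CAS | counter=1 r=(0,0) succ=(0,1) retry=(0,0)
2 | t2 CAS | counter=1 r=(0,0) succ=(0,1) retry=(0,1)
3 | t1 LOAD | counter=1 r=(1,0) succ=(0,1) retry=(0,1)
4 | t1 CAS | counter=2 r=(1,0) succ=(1,1) retry=(0,1)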